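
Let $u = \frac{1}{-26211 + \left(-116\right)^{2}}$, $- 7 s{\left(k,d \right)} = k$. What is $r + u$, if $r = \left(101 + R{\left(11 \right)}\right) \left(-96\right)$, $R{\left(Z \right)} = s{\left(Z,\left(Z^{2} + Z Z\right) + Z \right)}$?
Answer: $- \frac{852238087}{89285} \approx -9545.1$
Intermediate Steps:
$s{\left(k,d \right)} = - \frac{k}{7}$
$R{\left(Z \right)} = - \frac{Z}{7}$
$r = - \frac{66816}{7}$ ($r = \left(101 - \frac{11}{7}\right) \left(-96\right) = \frac{696}{7} \left(-96\right) = - \frac{66816}{7} \approx -9545.1$)
$u = - \frac{1}{12755}$ ($u = \frac{1}{-26211 + 13456} = \frac{1}{-12755} = - \frac{1}{12755} \approx -7.8401 \cdot 10^{-5}$)
$r + u = - \frac{66816}{7} - \frac{1}{12755} = - \frac{852238087}{89285}$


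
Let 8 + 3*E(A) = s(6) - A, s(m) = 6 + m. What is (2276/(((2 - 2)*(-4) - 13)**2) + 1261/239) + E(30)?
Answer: 1221053/121173 ≈ 10.077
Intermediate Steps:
E(A) = 4/3 - A/3 (E(A) = -8/3 + ((6 + 6) - A)/3 = -8/3 + (12 - A)/3 = -8/3 + (4 - A/3) = 4/3 - A/3)
(2276/(((2 - 2)*(-4) - 13)**2) + 1261/239) + E(30) = (2276/(((2 - 2)*(-4) - 13)**2) + 1261/239) + (4/3 - 1/3*30) = (2276/((0*(-4) - 13)**2) + 1261*(1/239)) + (4/3 - 10) = (2276/((0 - 13)**2) + 1261/239) - 26/3 = (2276/((-13)**2) + 1261/239) - 26/3 = (2276/169 + 1261/239) - 26/3 = 757073/40391 - 26/3 = 1221053/121173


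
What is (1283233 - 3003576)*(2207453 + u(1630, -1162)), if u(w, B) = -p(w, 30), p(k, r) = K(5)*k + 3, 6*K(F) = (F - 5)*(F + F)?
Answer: -3797571155350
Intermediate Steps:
K(F) = F*(-5 + F)/3 (K(F) = ((F - 5)*(F + F))/6 = ((-5 + F)*(2*F))/6 = (2*F*(-5 + F))/6 = F*(-5 + F)/3)
p(k, r) = 3 (p(k, r) = ((⅓)*5*(-5 + 5))*k + 3 = ((⅓)*5*0)*k + 3 = 0*k + 3 = 0 + 3 = 3)
u(w, B) = -3 (u(w, B) = -1*3 = -3)
(1283233 - 3003576)*(2207453 + u(1630, -1162)) = (1283233 - 3003576)*(2207453 - 3) = -1720343*2207450 = -3797571155350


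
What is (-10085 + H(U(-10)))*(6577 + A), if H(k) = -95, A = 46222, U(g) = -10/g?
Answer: -537493820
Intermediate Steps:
(-10085 + H(U(-10)))*(6577 + A) = (-10085 - 95)*(6577 + 46222) = -10180*52799 = -537493820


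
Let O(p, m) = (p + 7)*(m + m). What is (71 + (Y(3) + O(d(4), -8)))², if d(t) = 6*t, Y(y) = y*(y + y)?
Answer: 165649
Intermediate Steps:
Y(y) = 2*y² (Y(y) = y*(2*y) = 2*y²)
O(p, m) = 2*m*(7 + p) (O(p, m) = (7 + p)*(2*m) = 2*m*(7 + p))
(71 + (Y(3) + O(d(4), -8)))² = (71 + (2*3² + 2*(-8)*(7 + 6*4)))² = (71 + (2*9 + 2*(-8)*(7 + 24)))² = (71 + (18 + 2*(-8)*31))² = (71 + (18 - 496))² = (71 - 478)² = (-407)² = 165649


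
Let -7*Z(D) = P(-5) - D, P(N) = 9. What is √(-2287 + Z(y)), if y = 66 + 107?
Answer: I*√110915/7 ≈ 47.577*I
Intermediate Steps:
y = 173
Z(D) = -9/7 + D/7 (Z(D) = -(9 - D)/7 = -9/7 + D/7)
√(-2287 + Z(y)) = √(-2287 + (-9/7 + (⅐)*173)) = √(-2287 + (-9/7 + 173/7)) = √(-2287 + 164/7) = √(-15845/7) = I*√110915/7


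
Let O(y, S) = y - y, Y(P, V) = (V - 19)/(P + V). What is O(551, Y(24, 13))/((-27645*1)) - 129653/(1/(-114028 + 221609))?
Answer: -13948199393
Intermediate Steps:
Y(P, V) = (-19 + V)/(P + V)
O(y, S) = 0
O(551, Y(24, 13))/((-27645*1)) - 129653/(1/(-114028 + 221609)) = 0/((-27645*1)) - 129653/(1/(-114028 + 221609)) = 0/(-27645) - 129653/(1/107581) = 0*(-1/27645) - 129653/1/107581 = 0 - 129653*107581 = 0 - 13948199393 = -13948199393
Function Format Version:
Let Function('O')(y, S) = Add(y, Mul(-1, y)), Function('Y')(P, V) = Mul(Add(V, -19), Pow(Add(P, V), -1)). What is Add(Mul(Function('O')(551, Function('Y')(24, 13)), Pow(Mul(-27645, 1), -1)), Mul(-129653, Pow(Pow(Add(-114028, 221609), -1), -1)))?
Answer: -13948199393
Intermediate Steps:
Function('Y')(P, V) = Mul(Pow(Add(P, V), -1), Add(-19, V)) (Function('Y')(P, V) = Mul(Add(-19, V), Pow(Add(P, V), -1)) = Mul(Pow(Add(P, V), -1), Add(-19, V)))
Function('O')(y, S) = 0
Add(Mul(Function('O')(551, Function('Y')(24, 13)), Pow(Mul(-27645, 1), -1)), Mul(-129653, Pow(Pow(Add(-114028, 221609), -1), -1))) = Add(Mul(0, Pow(Mul(-27645, 1), -1)), Mul(-129653, Pow(Pow(Add(-114028, 221609), -1), -1))) = Add(Mul(0, Pow(-27645, -1)), Mul(-129653, Pow(Pow(107581, -1), -1))) = Add(Mul(0, Rational(-1, 27645)), Mul(-129653, Pow(Rational(1, 107581), -1))) = Add(0, Mul(-129653, 107581)) = Add(0, -13948199393) = -13948199393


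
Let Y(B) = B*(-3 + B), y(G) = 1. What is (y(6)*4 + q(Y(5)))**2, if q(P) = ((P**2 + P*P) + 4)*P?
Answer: 4177936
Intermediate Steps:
q(P) = P*(4 + 2*P**2) (q(P) = ((P**2 + P**2) + 4)*P = (2*P**2 + 4)*P = (4 + 2*P**2)*P = P*(4 + 2*P**2))
(y(6)*4 + q(Y(5)))**2 = (1*4 + 2*(5*(-3 + 5))*(2 + (5*(-3 + 5))**2))**2 = (4 + 2*(5*2)*(2 + (5*2)**2))**2 = (4 + 2*10*(2 + 10**2))**2 = (4 + 2*10*(2 + 100))**2 = (4 + 2*10*102)**2 = (4 + 2040)**2 = 2044**2 = 4177936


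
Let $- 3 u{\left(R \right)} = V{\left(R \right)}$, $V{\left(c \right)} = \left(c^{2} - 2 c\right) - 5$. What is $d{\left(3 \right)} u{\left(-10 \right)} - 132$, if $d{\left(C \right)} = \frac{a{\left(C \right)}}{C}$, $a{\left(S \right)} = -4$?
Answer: $- \frac{728}{9} \approx -80.889$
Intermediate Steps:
$V{\left(c \right)} = -5 + c^{2} - 2 c$
$d{\left(C \right)} = - \frac{4}{C}$
$u{\left(R \right)} = \frac{5}{3} - \frac{R^{2}}{3} + \frac{2 R}{3}$ ($u{\left(R \right)} = - \frac{-5 + R^{2} - 2 R}{3} = \frac{5}{3} - \frac{R^{2}}{3} + \frac{2 R}{3}$)
$d{\left(3 \right)} u{\left(-10 \right)} - 132 = - \frac{4}{3} \left(\frac{5}{3} - \frac{\left(-10\right)^{2}}{3} + \frac{2}{3} \left(-10\right)\right) - 132 = \left(-4\right) \frac{1}{3} \left(\frac{5}{3} - \frac{100}{3} - \frac{20}{3}\right) - 132 = - \frac{4 \left(\frac{5}{3} - \frac{100}{3} - \frac{20}{3}\right)}{3} - 132 = \left(- \frac{4}{3}\right) \left(- \frac{115}{3}\right) - 132 = \frac{460}{9} - 132 = - \frac{728}{9}$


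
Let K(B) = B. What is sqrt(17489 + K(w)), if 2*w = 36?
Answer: sqrt(17507) ≈ 132.31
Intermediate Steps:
w = 18 (w = (1/2)*36 = 18)
sqrt(17489 + K(w)) = sqrt(17489 + 18) = sqrt(17507)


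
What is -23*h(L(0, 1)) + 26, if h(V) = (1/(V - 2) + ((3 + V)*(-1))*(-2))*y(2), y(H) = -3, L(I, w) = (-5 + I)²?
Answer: 3893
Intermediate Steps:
h(V) = -18 - 6*V - 3/(-2 + V) (h(V) = (1/(V - 2) + ((3 + V)*(-1))*(-2))*(-3) = (1/(-2 + V) + (-3 - V)*(-2))*(-3) = (1/(-2 + V) + (6 + 2*V))*(-3) = (6 + 1/(-2 + V) + 2*V)*(-3) = -18 - 6*V - 3/(-2 + V))
-23*h(L(0, 1)) + 26 = -69*(11 - 2*(-5 + 0)² - 2*(-5 + 0)⁴)/(-2 + (-5 + 0)²) + 26 = -69*(11 - 2*(-5)² - 2*((-5)²)²)/(-2 + (-5)²) + 26 = -69*(11 - 2*25 - 2*25²)/(-2 + 25) + 26 = -69*(11 - 50 - 2*625)/23 + 26 = -69*(11 - 50 - 1250)/23 + 26 = -69*(-1289)/23 + 26 = -23*(-3867/23) + 26 = 3867 + 26 = 3893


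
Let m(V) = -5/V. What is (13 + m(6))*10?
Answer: 365/3 ≈ 121.67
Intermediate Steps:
(13 + m(6))*10 = (13 - 5/6)*10 = (13 - 5*⅙)*10 = (13 - ⅚)*10 = (73/6)*10 = 365/3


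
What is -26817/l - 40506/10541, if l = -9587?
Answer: -105653025/101056567 ≈ -1.0455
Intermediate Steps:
-26817/l - 40506/10541 = -26817/(-9587) - 40506/10541 = -26817*(-1/9587) - 40506*1/10541 = 26817/9587 - 40506/10541 = -105653025/101056567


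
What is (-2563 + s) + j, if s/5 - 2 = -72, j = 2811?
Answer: -102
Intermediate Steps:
s = -350 (s = 10 + 5*(-72) = 10 - 360 = -350)
(-2563 + s) + j = (-2563 - 350) + 2811 = -2913 + 2811 = -102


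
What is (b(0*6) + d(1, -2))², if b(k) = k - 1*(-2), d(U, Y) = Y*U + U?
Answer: 1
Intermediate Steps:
d(U, Y) = U + U*Y (d(U, Y) = U*Y + U = U + U*Y)
b(k) = 2 + k (b(k) = k + 2 = 2 + k)
(b(0*6) + d(1, -2))² = ((2 + 0*6) + 1*(1 - 2))² = ((2 + 0) + 1*(-1))² = (2 - 1)² = 1² = 1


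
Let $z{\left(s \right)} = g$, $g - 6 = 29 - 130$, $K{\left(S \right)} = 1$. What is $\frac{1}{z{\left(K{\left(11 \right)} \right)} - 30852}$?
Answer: $- \frac{1}{30947} \approx -3.2313 \cdot 10^{-5}$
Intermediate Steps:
$g = -95$ ($g = 6 + \left(29 - 130\right) = 6 - 101 = -95$)
$z{\left(s \right)} = -95$
$\frac{1}{z{\left(K{\left(11 \right)} \right)} - 30852} = \frac{1}{-95 - 30852} = \frac{1}{-30947} = - \frac{1}{30947}$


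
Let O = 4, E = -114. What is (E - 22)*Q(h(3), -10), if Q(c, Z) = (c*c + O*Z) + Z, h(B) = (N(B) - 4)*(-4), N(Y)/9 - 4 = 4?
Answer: -10055024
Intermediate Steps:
N(Y) = 72 (N(Y) = 36 + 9*4 = 36 + 36 = 72)
h(B) = -272 (h(B) = (72 - 4)*(-4) = 68*(-4) = -272)
Q(c, Z) = c**2 + 5*Z (Q(c, Z) = (c*c + 4*Z) + Z = (c**2 + 4*Z) + Z = c**2 + 5*Z)
(E - 22)*Q(h(3), -10) = (-114 - 22)*((-272)**2 + 5*(-10)) = -136*(73984 - 50) = -136*73934 = -10055024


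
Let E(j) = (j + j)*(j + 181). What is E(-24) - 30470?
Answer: -38006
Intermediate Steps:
E(j) = 2*j*(181 + j) (E(j) = (2*j)*(181 + j) = 2*j*(181 + j))
E(-24) - 30470 = 2*(-24)*(181 - 24) - 30470 = 2*(-24)*157 - 30470 = -7536 - 30470 = -38006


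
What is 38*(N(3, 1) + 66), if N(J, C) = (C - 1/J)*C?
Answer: 7600/3 ≈ 2533.3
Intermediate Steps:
N(J, C) = C*(C - 1/J)
38*(N(3, 1) + 66) = 38*((1² - 1*1/3) + 66) = 38*((1 - 1*1*⅓) + 66) = 38*((1 - ⅓) + 66) = 38*(⅔ + 66) = 38*(200/3) = 7600/3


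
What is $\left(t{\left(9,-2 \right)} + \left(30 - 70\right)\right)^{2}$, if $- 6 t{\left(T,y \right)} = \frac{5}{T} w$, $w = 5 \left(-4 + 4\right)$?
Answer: $1600$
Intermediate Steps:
$w = 0$ ($w = 5 \cdot 0 = 0$)
$t{\left(T,y \right)} = 0$ ($t{\left(T,y \right)} = - \frac{\frac{5}{T} 0}{6} = \left(- \frac{1}{6}\right) 0 = 0$)
$\left(t{\left(9,-2 \right)} + \left(30 - 70\right)\right)^{2} = \left(0 + \left(30 - 70\right)\right)^{2} = \left(0 - 40\right)^{2} = \left(-40\right)^{2} = 1600$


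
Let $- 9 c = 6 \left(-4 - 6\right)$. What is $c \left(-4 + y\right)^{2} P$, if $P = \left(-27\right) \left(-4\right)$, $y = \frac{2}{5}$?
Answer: $\frac{46656}{5} \approx 9331.2$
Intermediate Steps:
$y = \frac{2}{5}$ ($y = 2 \cdot \frac{1}{5} = \frac{2}{5} \approx 0.4$)
$P = 108$
$c = \frac{20}{3}$ ($c = - \frac{6 \left(-4 - 6\right)}{9} = - \frac{6 \left(-10\right)}{9} = \left(- \frac{1}{9}\right) \left(-60\right) = \frac{20}{3} \approx 6.6667$)
$c \left(-4 + y\right)^{2} P = \frac{20 \left(-4 + \frac{2}{5}\right)^{2}}{3} \cdot 108 = \frac{20 \left(- \frac{18}{5}\right)^{2}}{3} \cdot 108 = \frac{20}{3} \cdot \frac{324}{25} \cdot 108 = \frac{432}{5} \cdot 108 = \frac{46656}{5}$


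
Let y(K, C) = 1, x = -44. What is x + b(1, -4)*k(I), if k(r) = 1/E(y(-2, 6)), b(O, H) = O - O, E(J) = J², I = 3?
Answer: -44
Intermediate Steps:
b(O, H) = 0
k(r) = 1 (k(r) = 1/(1²) = 1/1 = 1)
x + b(1, -4)*k(I) = -44 + 0*1 = -44 + 0 = -44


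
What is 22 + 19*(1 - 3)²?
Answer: 98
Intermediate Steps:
22 + 19*(1 - 3)² = 22 + 19*(-2)² = 22 + 19*4 = 22 + 76 = 98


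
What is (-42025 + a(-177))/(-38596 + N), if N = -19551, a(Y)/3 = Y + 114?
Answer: 42214/58147 ≈ 0.72599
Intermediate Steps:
a(Y) = 342 + 3*Y (a(Y) = 3*(Y + 114) = 3*(114 + Y) = 342 + 3*Y)
(-42025 + a(-177))/(-38596 + N) = (-42025 + (342 + 3*(-177)))/(-38596 - 19551) = (-42025 + (342 - 531))/(-58147) = (-42025 - 189)*(-1/58147) = -42214*(-1/58147) = 42214/58147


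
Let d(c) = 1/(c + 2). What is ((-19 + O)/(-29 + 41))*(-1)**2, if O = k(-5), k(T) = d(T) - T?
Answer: -43/36 ≈ -1.1944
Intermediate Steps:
d(c) = 1/(2 + c)
k(T) = 1/(2 + T) - T
O = 14/3 (O = (1 - 1*(-5)*(2 - 5))/(2 - 5) = (1 - 1*(-5)*(-3))/(-3) = -(1 - 15)/3 = -1/3*(-14) = 14/3 ≈ 4.6667)
((-19 + O)/(-29 + 41))*(-1)**2 = ((-19 + 14/3)/(-29 + 41))*(-1)**2 = (-43/3/12)*1 = ((1/12)*(-43/3))*1 = -43/36*1 = -43/36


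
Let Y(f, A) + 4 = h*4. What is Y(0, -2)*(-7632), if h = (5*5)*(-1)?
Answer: 793728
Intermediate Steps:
h = -25 (h = 25*(-1) = -25)
Y(f, A) = -104 (Y(f, A) = -4 - 25*4 = -4 - 100 = -104)
Y(0, -2)*(-7632) = -104*(-7632) = 793728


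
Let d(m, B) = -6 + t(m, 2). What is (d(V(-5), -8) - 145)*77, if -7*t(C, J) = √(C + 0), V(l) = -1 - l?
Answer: -11649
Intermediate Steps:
t(C, J) = -√C/7 (t(C, J) = -√(C + 0)/7 = -√C/7)
d(m, B) = -6 - √m/7
(d(V(-5), -8) - 145)*77 = ((-6 - √(-1 - 1*(-5))/7) - 145)*77 = ((-6 - √(-1 + 5)/7) - 145)*77 = ((-6 - √4/7) - 145)*77 = ((-6 - ⅐*2) - 145)*77 = ((-6 - 2/7) - 145)*77 = (-44/7 - 145)*77 = -1059/7*77 = -11649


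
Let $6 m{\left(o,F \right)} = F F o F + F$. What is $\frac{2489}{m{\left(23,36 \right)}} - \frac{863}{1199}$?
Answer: $- \frac{151366691}{214445946} \approx -0.70585$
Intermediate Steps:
$m{\left(o,F \right)} = \frac{F}{6} + \frac{o F^{3}}{6}$ ($m{\left(o,F \right)} = \frac{F F o F + F}{6} = \frac{F^{2} o F + F}{6} = \frac{o F^{2} F + F}{6} = \frac{o F^{3} + F}{6} = \frac{F + o F^{3}}{6} = \frac{F}{6} + \frac{o F^{3}}{6}$)
$\frac{2489}{m{\left(23,36 \right)}} - \frac{863}{1199} = \frac{2489}{\frac{1}{6} \cdot 36 \left(1 + 23 \cdot 36^{2}\right)} - \frac{863}{1199} = \frac{2489}{\frac{1}{6} \cdot 36 \left(1 + 23 \cdot 1296\right)} - \frac{863}{1199} = \frac{2489}{\frac{1}{6} \cdot 36 \left(1 + 29808\right)} - \frac{863}{1199} = \frac{2489}{\frac{1}{6} \cdot 36 \cdot 29809} - \frac{863}{1199} = \frac{2489}{178854} - \frac{863}{1199} = - \frac{151366691}{214445946}$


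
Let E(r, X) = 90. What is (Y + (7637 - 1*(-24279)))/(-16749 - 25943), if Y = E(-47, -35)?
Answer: -1231/1642 ≈ -0.74970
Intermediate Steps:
Y = 90
(Y + (7637 - 1*(-24279)))/(-16749 - 25943) = (90 + (7637 - 1*(-24279)))/(-16749 - 25943) = (90 + (7637 + 24279))/(-42692) = (90 + 31916)*(-1/42692) = 32006*(-1/42692) = -1231/1642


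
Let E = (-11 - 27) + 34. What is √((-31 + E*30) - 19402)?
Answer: I*√19553 ≈ 139.83*I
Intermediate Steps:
E = -4 (E = -38 + 34 = -4)
√((-31 + E*30) - 19402) = √((-31 - 4*30) - 19402) = √((-31 - 120) - 19402) = √(-151 - 19402) = √(-19553) = I*√19553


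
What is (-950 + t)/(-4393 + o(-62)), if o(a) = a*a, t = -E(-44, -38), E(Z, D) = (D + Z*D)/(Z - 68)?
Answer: 17461/10248 ≈ 1.7038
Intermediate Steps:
E(Z, D) = (D + D*Z)/(-68 + Z)
t = 817/56 (t = -(-38)*(1 - 44)/(-68 - 44) = -(-38)*(-43)/(-112) = -(-38)*(-1)*(-43)/112 = -1*(-817/56) = 817/56 ≈ 14.589)
o(a) = a²
(-950 + t)/(-4393 + o(-62)) = (-950 + 817/56)/(-4393 + (-62)²) = -52383/(56*(-4393 + 3844)) = -52383/56/(-549) = -52383/56*(-1/549) = 17461/10248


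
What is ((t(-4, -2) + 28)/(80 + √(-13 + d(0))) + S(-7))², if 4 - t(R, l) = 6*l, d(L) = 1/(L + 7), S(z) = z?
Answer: 63*(-14757*I + 172*√70)/(5*(-4471*I + 48*√70)) ≈ 41.616 + 0.31742*I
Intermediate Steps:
d(L) = 1/(7 + L)
t(R, l) = 4 - 6*l
((t(-4, -2) + 28)/(80 + √(-13 + d(0))) + S(-7))² = (((4 - 6*(-2)) + 28)/(80 + √(-13 + 1/(7 + 0))) - 7)² = (((4 + 12) + 28)/(80 + √(-13 + 1/7)) - 7)² = ((16 + 28)/(80 + √(-13 + ⅐)) - 7)² = (44/(80 + √(-90/7)) - 7)² = (44/(80 + 3*I*√70/7) - 7)² = (-7 + 44/(80 + 3*I*√70/7))²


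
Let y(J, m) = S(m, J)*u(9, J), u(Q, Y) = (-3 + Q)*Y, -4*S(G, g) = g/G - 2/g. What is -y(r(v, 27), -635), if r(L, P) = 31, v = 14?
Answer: -6693/1270 ≈ -5.2701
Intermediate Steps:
S(G, g) = 1/(2*g) - g/(4*G) (S(G, g) = -(g/G - 2/g)/4 = -(-2/g + g/G)/4 = 1/(2*g) - g/(4*G))
u(Q, Y) = Y*(-3 + Q)
y(J, m) = 6*J*(1/(2*J) - J/(4*m)) (y(J, m) = (1/(2*J) - J/(4*m))*(J*(-3 + 9)) = (1/(2*J) - J/(4*m))*(J*6) = (1/(2*J) - J/(4*m))*(6*J) = 6*J*(1/(2*J) - J/(4*m)))
-y(r(v, 27), -635) = -(3 - 3/2*31²/(-635)) = -(3 - 3/2*961*(-1/635)) = -(3 + 2883/1270) = -1*6693/1270 = -6693/1270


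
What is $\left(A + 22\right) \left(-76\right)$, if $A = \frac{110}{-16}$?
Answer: $- \frac{2299}{2} \approx -1149.5$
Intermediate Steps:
$A = - \frac{55}{8}$ ($A = 110 \left(- \frac{1}{16}\right) = - \frac{55}{8} \approx -6.875$)
$\left(A + 22\right) \left(-76\right) = \left(- \frac{55}{8} + 22\right) \left(-76\right) = \frac{121}{8} \left(-76\right) = - \frac{2299}{2}$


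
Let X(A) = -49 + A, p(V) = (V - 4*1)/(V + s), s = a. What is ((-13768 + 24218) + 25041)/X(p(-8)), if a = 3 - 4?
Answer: -106473/143 ≈ -744.57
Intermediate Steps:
a = -1
s = -1
p(V) = (-4 + V)/(-1 + V) (p(V) = (V - 4*1)/(V - 1) = (V - 4)/(-1 + V) = (-4 + V)/(-1 + V))
((-13768 + 24218) + 25041)/X(p(-8)) = ((-13768 + 24218) + 25041)/(-49 + (-4 - 8)/(-1 - 8)) = (10450 + 25041)/(-49 - 12/(-9)) = 35491/(-49 - ⅑*(-12)) = 35491/(-49 + 4/3) = 35491/(-143/3) = 35491*(-3/143) = -106473/143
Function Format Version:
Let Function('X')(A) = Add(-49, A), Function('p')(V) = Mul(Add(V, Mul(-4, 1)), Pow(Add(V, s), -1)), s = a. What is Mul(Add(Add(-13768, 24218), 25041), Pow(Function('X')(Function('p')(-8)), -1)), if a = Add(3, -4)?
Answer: Rational(-106473, 143) ≈ -744.57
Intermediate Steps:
a = -1
s = -1
Function('p')(V) = Mul(Pow(Add(-1, V), -1), Add(-4, V)) (Function('p')(V) = Mul(Add(V, Mul(-4, 1)), Pow(Add(V, -1), -1)) = Mul(Add(V, -4), Pow(Add(-1, V), -1)) = Mul(Add(-4, V), Pow(Add(-1, V), -1)) = Mul(Pow(Add(-1, V), -1), Add(-4, V)))
Mul(Add(Add(-13768, 24218), 25041), Pow(Function('X')(Function('p')(-8)), -1)) = Mul(Add(Add(-13768, 24218), 25041), Pow(Add(-49, Mul(Pow(Add(-1, -8), -1), Add(-4, -8))), -1)) = Mul(Add(10450, 25041), Pow(Add(-49, Mul(Pow(-9, -1), -12)), -1)) = Mul(35491, Pow(Add(-49, Mul(Rational(-1, 9), -12)), -1)) = Mul(35491, Pow(Add(-49, Rational(4, 3)), -1)) = Mul(35491, Pow(Rational(-143, 3), -1)) = Mul(35491, Rational(-3, 143)) = Rational(-106473, 143)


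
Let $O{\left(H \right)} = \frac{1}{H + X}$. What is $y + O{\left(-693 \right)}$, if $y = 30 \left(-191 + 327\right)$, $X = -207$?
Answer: $\frac{3671999}{900} \approx 4080.0$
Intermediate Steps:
$O{\left(H \right)} = \frac{1}{-207 + H}$ ($O{\left(H \right)} = \frac{1}{H - 207} = \frac{1}{-207 + H}$)
$y = 4080$ ($y = 30 \cdot 136 = 4080$)
$y + O{\left(-693 \right)} = 4080 + \frac{1}{-207 - 693} = 4080 + \frac{1}{-900} = 4080 - \frac{1}{900} = \frac{3671999}{900}$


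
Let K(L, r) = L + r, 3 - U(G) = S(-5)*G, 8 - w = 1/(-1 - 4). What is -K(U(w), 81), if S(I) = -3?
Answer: -543/5 ≈ -108.60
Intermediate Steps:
w = 41/5 (w = 8 - 1/(-1 - 4) = 8 - 1/(-5) = 8 - 1*(-⅕) = 8 + ⅕ = 41/5 ≈ 8.2000)
U(G) = 3 + 3*G (U(G) = 3 - (-3)*G = 3 + 3*G)
-K(U(w), 81) = -((3 + 3*(41/5)) + 81) = -((3 + 123/5) + 81) = -(138/5 + 81) = -1*543/5 = -543/5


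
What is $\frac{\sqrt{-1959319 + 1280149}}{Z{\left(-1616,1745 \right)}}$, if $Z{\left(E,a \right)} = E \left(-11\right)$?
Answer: $\frac{i \sqrt{679170}}{17776} \approx 0.046361 i$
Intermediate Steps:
$Z{\left(E,a \right)} = - 11 E$
$\frac{\sqrt{-1959319 + 1280149}}{Z{\left(-1616,1745 \right)}} = \frac{\sqrt{-1959319 + 1280149}}{\left(-11\right) \left(-1616\right)} = \frac{\sqrt{-679170}}{17776} = i \sqrt{679170} \cdot \frac{1}{17776} = \frac{i \sqrt{679170}}{17776}$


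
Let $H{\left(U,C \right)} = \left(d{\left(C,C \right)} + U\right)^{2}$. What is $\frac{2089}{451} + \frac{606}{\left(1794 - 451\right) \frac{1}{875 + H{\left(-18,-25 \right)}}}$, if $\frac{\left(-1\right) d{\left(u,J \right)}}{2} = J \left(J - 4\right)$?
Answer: $\frac{589222937621}{605693} \approx 9.7281 \cdot 10^{5}$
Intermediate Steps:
$d{\left(u,J \right)} = - 2 J \left(-4 + J\right)$ ($d{\left(u,J \right)} = - 2 J \left(J - 4\right) = - 2 J \left(-4 + J\right)$)
$H{\left(U,C \right)} = \left(U + 2 C \left(4 - C\right)\right)^{2}$ ($H{\left(U,C \right)} = \left(2 C \left(4 - C\right) + U\right)^{2} = \left(U + 2 C \left(4 - C\right)\right)^{2}$)
$\frac{2089}{451} + \frac{606}{\left(1794 - 451\right) \frac{1}{875 + H{\left(-18,-25 \right)}}} = \frac{2089}{451} + \frac{606}{\left(1794 - 451\right) \frac{1}{875 + \left(\left(-1\right) \left(-18\right) + 2 \left(-25\right) \left(-4 - 25\right)\right)^{2}}} = 2089 \cdot \frac{1}{451} + \frac{606}{1343 \frac{1}{875 + \left(18 + 2 \left(-25\right) \left(-29\right)\right)^{2}}} = \frac{2089}{451} + \frac{606}{1343 \frac{1}{875 + \left(18 + 1450\right)^{2}}} = \frac{2089}{451} + \frac{606}{1343 \frac{1}{875 + 1468^{2}}} = \frac{2089}{451} + \frac{606}{1343 \frac{1}{875 + 2155024}} = \frac{2089}{451} + \frac{606}{1343 \cdot \frac{1}{2155899}} = \frac{2089}{451} + \frac{606}{\frac{1343}{2155899}} = \frac{2089}{451} + 606 \cdot \frac{2155899}{1343} = \frac{2089}{451} + \frac{1306474794}{1343} = \frac{589222937621}{605693}$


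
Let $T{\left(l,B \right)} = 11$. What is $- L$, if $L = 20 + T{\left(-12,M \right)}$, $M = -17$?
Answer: $-31$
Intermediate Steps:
$L = 31$ ($L = 20 + 11 = 31$)
$- L = \left(-1\right) 31 = -31$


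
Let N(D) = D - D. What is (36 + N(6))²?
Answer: 1296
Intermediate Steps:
N(D) = 0
(36 + N(6))² = (36 + 0)² = 36² = 1296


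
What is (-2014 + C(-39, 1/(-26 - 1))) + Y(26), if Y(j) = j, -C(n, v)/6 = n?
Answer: -1754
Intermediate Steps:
C(n, v) = -6*n
(-2014 + C(-39, 1/(-26 - 1))) + Y(26) = (-2014 - 6*(-39)) + 26 = (-2014 + 234) + 26 = -1780 + 26 = -1754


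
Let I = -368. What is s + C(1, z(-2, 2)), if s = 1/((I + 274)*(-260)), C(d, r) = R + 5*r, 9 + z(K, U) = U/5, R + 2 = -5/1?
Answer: -1221999/24440 ≈ -50.000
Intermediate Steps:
R = -7 (R = -2 - 5/1 = -2 - 5*1 = -2 - 5 = -7)
z(K, U) = -9 + U/5
C(d, r) = -7 + 5*r
s = 1/24440 (s = 1/((-368 + 274)*(-260)) = -1/260/(-94) = -1/94*(-1/260) = 1/24440 ≈ 4.0917e-5)
s + C(1, z(-2, 2)) = 1/24440 + (-7 + 5*(-9 + (⅕)*2)) = 1/24440 + (-7 + 5*(-9 + ⅖)) = 1/24440 + (-7 + 5*(-43/5)) = 1/24440 + (-7 - 43) = 1/24440 - 50 = -1221999/24440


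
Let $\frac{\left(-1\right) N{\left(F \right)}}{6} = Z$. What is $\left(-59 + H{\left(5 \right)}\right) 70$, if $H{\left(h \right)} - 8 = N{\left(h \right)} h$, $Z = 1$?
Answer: $-5670$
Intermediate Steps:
$N{\left(F \right)} = -6$ ($N{\left(F \right)} = \left(-6\right) 1 = -6$)
$H{\left(h \right)} = 8 - 6 h$
$\left(-59 + H{\left(5 \right)}\right) 70 = \left(-59 + \left(8 - 30\right)\right) 70 = \left(-59 - 22\right) 70 = \left(-81\right) 70 = -5670$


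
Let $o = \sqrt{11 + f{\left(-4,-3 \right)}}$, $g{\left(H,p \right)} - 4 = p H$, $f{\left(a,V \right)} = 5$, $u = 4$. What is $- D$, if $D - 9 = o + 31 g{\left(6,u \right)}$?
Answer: $-881$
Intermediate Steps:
$g{\left(H,p \right)} = 4 + H p$ ($g{\left(H,p \right)} = 4 + p H = 4 + H p$)
$o = 4$ ($o = \sqrt{11 + 5} = \sqrt{16} = 4$)
$D = 881$ ($D = 9 + \left(4 + 31 \left(4 + 6 \cdot 4\right)\right) = 9 + \left(4 + 31 \left(4 + 24\right)\right) = 9 + \left(4 + 31 \cdot 28\right) = 9 + \left(4 + 868\right) = 9 + 872 = 881$)
$- D = \left(-1\right) 881 = -881$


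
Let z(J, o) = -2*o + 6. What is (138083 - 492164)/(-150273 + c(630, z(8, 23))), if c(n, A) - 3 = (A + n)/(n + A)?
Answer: 50583/21467 ≈ 2.3563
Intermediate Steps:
z(J, o) = 6 - 2*o
c(n, A) = 4 (c(n, A) = 3 + (A + n)/(n + A) = 3 + (A + n)/(A + n) = 3 + 1 = 4)
(138083 - 492164)/(-150273 + c(630, z(8, 23))) = (138083 - 492164)/(-150273 + 4) = -354081/(-150269) = -354081*(-1/150269) = 50583/21467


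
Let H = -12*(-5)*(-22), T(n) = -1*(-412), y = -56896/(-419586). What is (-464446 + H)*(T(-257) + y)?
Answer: -40271602043624/209793 ≈ -1.9196e+8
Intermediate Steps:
y = 28448/209793 (y = -56896*(-1/419586) = 28448/209793 ≈ 0.13560)
T(n) = 412
H = -1320 (H = -12*(-5)*(-22) = 60*(-22) = -1320)
(-464446 + H)*(T(-257) + y) = (-464446 - 1320)*(412 + 28448/209793) = -465766*86463164/209793 = -40271602043624/209793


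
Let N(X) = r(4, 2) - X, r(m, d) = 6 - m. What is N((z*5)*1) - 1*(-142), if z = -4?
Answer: 164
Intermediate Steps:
N(X) = 2 - X (N(X) = (6 - 1*4) - X = (6 - 4) - X = 2 - X)
N((z*5)*1) - 1*(-142) = (2 - (-4*5)) - 1*(-142) = (2 - (-20)) + 142 = (2 - 1*(-20)) + 142 = (2 + 20) + 142 = 22 + 142 = 164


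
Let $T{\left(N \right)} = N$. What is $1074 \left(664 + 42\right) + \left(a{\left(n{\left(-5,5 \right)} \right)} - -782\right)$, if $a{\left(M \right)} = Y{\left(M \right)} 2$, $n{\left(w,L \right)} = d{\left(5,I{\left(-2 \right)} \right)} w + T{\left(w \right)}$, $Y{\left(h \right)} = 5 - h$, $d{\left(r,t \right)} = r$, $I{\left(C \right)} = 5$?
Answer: $759096$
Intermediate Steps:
$n{\left(w,L \right)} = 6 w$ ($n{\left(w,L \right)} = 5 w + w = 6 w$)
$a{\left(M \right)} = 10 - 2 M$ ($a{\left(M \right)} = \left(5 - M\right) 2 = 10 - 2 M$)
$1074 \left(664 + 42\right) + \left(a{\left(n{\left(-5,5 \right)} \right)} - -782\right) = 1074 \left(664 + 42\right) - \left(-792 + 2 \cdot 6 \left(-5\right)\right) = 1074 \cdot 706 + \left(\left(10 - -60\right) + 782\right) = 758244 + \left(\left(10 + 60\right) + 782\right) = 758244 + \left(70 + 782\right) = 758244 + 852 = 759096$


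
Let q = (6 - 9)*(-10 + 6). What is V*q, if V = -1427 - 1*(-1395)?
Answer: -384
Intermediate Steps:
V = -32 (V = -1427 + 1395 = -32)
q = 12 (q = -3*(-4) = 12)
V*q = -32*12 = -384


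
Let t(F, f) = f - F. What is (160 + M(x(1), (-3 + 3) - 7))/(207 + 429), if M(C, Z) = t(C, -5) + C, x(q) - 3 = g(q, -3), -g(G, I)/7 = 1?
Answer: 155/636 ≈ 0.24371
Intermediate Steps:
g(G, I) = -7 (g(G, I) = -7*1 = -7)
x(q) = -4 (x(q) = 3 - 7 = -4)
M(C, Z) = -5 (M(C, Z) = (-5 - C) + C = -5)
(160 + M(x(1), (-3 + 3) - 7))/(207 + 429) = (160 - 5)/(207 + 429) = 155/636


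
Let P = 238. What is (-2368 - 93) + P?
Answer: -2223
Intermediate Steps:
(-2368 - 93) + P = (-2368 - 93) + 238 = -2461 + 238 = -2223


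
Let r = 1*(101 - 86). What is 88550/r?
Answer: 17710/3 ≈ 5903.3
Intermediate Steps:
r = 15 (r = 1*15 = 15)
88550/r = 88550/15 = 88550*(1/15) = 17710/3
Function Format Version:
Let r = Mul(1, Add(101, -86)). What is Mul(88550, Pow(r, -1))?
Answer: Rational(17710, 3) ≈ 5903.3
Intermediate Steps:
r = 15 (r = Mul(1, 15) = 15)
Mul(88550, Pow(r, -1)) = Mul(88550, Pow(15, -1)) = Mul(88550, Rational(1, 15)) = Rational(17710, 3)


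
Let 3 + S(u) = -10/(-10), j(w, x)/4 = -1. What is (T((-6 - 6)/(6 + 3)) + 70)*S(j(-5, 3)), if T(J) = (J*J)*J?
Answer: -3652/27 ≈ -135.26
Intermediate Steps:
j(w, x) = -4 (j(w, x) = 4*(-1) = -4)
S(u) = -2 (S(u) = -3 - 10/(-10) = -3 - 10*(-⅒) = -3 + 1 = -2)
T(J) = J³ (T(J) = J²*J = J³)
(T((-6 - 6)/(6 + 3)) + 70)*S(j(-5, 3)) = (((-6 - 6)/(6 + 3))³ + 70)*(-2) = ((-12/9)³ + 70)*(-2) = ((-12*⅑)³ + 70)*(-2) = ((-4/3)³ + 70)*(-2) = (-64/27 + 70)*(-2) = (1826/27)*(-2) = -3652/27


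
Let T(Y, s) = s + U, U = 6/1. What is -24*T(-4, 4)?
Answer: -240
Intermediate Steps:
U = 6 (U = 6*1 = 6)
T(Y, s) = 6 + s (T(Y, s) = s + 6 = 6 + s)
-24*T(-4, 4) = -24*(6 + 4) = -24*10 = -240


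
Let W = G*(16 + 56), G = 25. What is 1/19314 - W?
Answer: -34765199/19314 ≈ -1800.0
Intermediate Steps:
W = 1800 (W = 25*(16 + 56) = 25*72 = 1800)
1/19314 - W = 1/19314 - 1*1800 = 1/19314 - 1800 = -34765199/19314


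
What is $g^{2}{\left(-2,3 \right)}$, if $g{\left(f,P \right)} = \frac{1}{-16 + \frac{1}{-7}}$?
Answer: $\frac{49}{12769} \approx 0.0038374$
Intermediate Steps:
$g{\left(f,P \right)} = - \frac{7}{113}$ ($g{\left(f,P \right)} = \frac{1}{-16 - \frac{1}{7}} = \frac{1}{- \frac{113}{7}} = - \frac{7}{113}$)
$g^{2}{\left(-2,3 \right)} = \left(- \frac{7}{113}\right)^{2} = \frac{49}{12769}$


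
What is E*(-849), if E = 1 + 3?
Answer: -3396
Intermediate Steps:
E = 4
E*(-849) = 4*(-849) = -3396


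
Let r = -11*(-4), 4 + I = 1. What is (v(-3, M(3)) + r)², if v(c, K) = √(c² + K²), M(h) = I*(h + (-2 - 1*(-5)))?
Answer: 2269 + 264*√37 ≈ 3874.8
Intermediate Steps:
I = -3 (I = -4 + 1 = -3)
M(h) = -9 - 3*h (M(h) = -3*(h + (-2 - 1*(-5))) = -3*(h + (-2 + 5)) = -3*(h + 3) = -3*(3 + h) = -9 - 3*h)
v(c, K) = √(K² + c²)
r = 44
(v(-3, M(3)) + r)² = (√((-9 - 3*3)² + (-3)²) + 44)² = (√((-9 - 9)² + 9) + 44)² = (√((-18)² + 9) + 44)² = (√(324 + 9) + 44)² = (√333 + 44)² = (3*√37 + 44)² = (44 + 3*√37)²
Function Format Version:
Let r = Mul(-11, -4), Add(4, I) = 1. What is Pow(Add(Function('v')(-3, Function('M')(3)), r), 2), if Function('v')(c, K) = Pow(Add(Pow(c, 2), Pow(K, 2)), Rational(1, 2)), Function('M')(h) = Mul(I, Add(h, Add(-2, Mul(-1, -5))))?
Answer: Add(2269, Mul(264, Pow(37, Rational(1, 2)))) ≈ 3874.8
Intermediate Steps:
I = -3 (I = Add(-4, 1) = -3)
Function('M')(h) = Add(-9, Mul(-3, h)) (Function('M')(h) = Mul(-3, Add(h, Add(-2, Mul(-1, -5)))) = Mul(-3, Add(h, Add(-2, 5))) = Mul(-3, Add(h, 3)) = Mul(-3, Add(3, h)) = Add(-9, Mul(-3, h)))
Function('v')(c, K) = Pow(Add(Pow(K, 2), Pow(c, 2)), Rational(1, 2))
r = 44
Pow(Add(Function('v')(-3, Function('M')(3)), r), 2) = Pow(Add(Pow(Add(Pow(Add(-9, Mul(-3, 3)), 2), Pow(-3, 2)), Rational(1, 2)), 44), 2) = Pow(Add(Pow(Add(Pow(Add(-9, -9), 2), 9), Rational(1, 2)), 44), 2) = Pow(Add(Pow(Add(Pow(-18, 2), 9), Rational(1, 2)), 44), 2) = Pow(Add(Pow(Add(324, 9), Rational(1, 2)), 44), 2) = Pow(Add(Pow(333, Rational(1, 2)), 44), 2) = Pow(Add(Mul(3, Pow(37, Rational(1, 2))), 44), 2) = Pow(Add(44, Mul(3, Pow(37, Rational(1, 2)))), 2)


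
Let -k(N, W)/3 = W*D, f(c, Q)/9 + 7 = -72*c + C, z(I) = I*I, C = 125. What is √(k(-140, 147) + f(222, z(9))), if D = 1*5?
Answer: 3*I*√16111 ≈ 380.79*I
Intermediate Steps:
D = 5
z(I) = I²
f(c, Q) = 1062 - 648*c (f(c, Q) = -63 + 9*(-72*c + 125) = -63 + 9*(125 - 72*c) = -63 + (1125 - 648*c) = 1062 - 648*c)
k(N, W) = -15*W (k(N, W) = -3*W*5 = -15*W)
√(k(-140, 147) + f(222, z(9))) = √(-15*147 + (1062 - 648*222)) = √(-2205 + (1062 - 143856)) = √(-2205 - 142794) = √(-144999) = 3*I*√16111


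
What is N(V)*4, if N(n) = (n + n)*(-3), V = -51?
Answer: 1224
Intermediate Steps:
N(n) = -6*n (N(n) = (2*n)*(-3) = -6*n)
N(V)*4 = -6*(-51)*4 = 306*4 = 1224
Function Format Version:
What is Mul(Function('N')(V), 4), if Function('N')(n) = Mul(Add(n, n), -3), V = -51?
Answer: 1224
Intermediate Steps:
Function('N')(n) = Mul(-6, n) (Function('N')(n) = Mul(Mul(2, n), -3) = Mul(-6, n))
Mul(Function('N')(V), 4) = Mul(Mul(-6, -51), 4) = Mul(306, 4) = 1224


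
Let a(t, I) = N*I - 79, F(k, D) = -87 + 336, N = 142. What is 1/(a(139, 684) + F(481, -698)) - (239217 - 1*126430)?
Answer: -10973949525/97298 ≈ -1.1279e+5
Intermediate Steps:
F(k, D) = 249
a(t, I) = -79 + 142*I (a(t, I) = 142*I - 79 = -79 + 142*I)
1/(a(139, 684) + F(481, -698)) - (239217 - 1*126430) = 1/((-79 + 142*684) + 249) - (239217 - 1*126430) = 1/((-79 + 97128) + 249) - (239217 - 126430) = 1/(97049 + 249) - 1*112787 = 1/97298 - 112787 = -10973949525/97298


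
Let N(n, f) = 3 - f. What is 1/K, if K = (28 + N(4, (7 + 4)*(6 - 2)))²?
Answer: 1/169 ≈ 0.0059172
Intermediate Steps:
K = 169 (K = (28 + (3 - (7 + 4)*(6 - 2)))² = (28 + (3 - 11*4))² = (28 + (3 - 1*44))² = (28 + (3 - 44))² = (28 - 41)² = (-13)² = 169)
1/K = 1/169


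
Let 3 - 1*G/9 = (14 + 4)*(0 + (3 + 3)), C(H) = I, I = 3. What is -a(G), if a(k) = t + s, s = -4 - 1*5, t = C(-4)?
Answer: 6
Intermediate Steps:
C(H) = 3
t = 3
s = -9 (s = -4 - 5 = -9)
G = -945 (G = 27 - 9*(14 + 4)*(0 + (3 + 3)) = 27 - 162*(0 + 6) = 27 - 162*6 = 27 - 9*108 = 27 - 972 = -945)
a(k) = -6 (a(k) = 3 - 9 = -6)
-a(G) = -1*(-6) = 6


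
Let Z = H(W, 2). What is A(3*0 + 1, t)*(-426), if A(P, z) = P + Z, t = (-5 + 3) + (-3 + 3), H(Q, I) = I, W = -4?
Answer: -1278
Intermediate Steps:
Z = 2
t = -2 (t = -2 + 0 = -2)
A(P, z) = 2 + P (A(P, z) = P + 2 = 2 + P)
A(3*0 + 1, t)*(-426) = (2 + (3*0 + 1))*(-426) = (2 + (0 + 1))*(-426) = (2 + 1)*(-426) = 3*(-426) = -1278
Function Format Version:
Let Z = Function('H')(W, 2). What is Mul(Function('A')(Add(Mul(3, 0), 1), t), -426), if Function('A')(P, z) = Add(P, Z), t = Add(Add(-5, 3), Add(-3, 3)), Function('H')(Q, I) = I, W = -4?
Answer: -1278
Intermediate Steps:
Z = 2
t = -2 (t = Add(-2, 0) = -2)
Function('A')(P, z) = Add(2, P) (Function('A')(P, z) = Add(P, 2) = Add(2, P))
Mul(Function('A')(Add(Mul(3, 0), 1), t), -426) = Mul(Add(2, Add(Mul(3, 0), 1)), -426) = Mul(Add(2, Add(0, 1)), -426) = Mul(Add(2, 1), -426) = Mul(3, -426) = -1278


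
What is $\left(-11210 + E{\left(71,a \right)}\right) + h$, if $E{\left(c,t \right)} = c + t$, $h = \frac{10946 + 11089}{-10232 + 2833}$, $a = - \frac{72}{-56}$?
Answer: $- \frac{82429983}{7399} \approx -11141.0$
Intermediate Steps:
$a = \frac{9}{7}$ ($a = \left(-72\right) \left(- \frac{1}{56}\right) = \frac{9}{7} \approx 1.2857$)
$h = - \frac{22035}{7399}$ ($h = \frac{22035}{-7399} = 22035 \left(- \frac{1}{7399}\right) = - \frac{22035}{7399} \approx -2.9781$)
$\left(-11210 + E{\left(71,a \right)}\right) + h = \left(-11210 + \left(71 + \frac{9}{7}\right)\right) - \frac{22035}{7399} = \left(-11210 + \frac{506}{7}\right) - \frac{22035}{7399} = - \frac{77964}{7} - \frac{22035}{7399} = - \frac{82429983}{7399}$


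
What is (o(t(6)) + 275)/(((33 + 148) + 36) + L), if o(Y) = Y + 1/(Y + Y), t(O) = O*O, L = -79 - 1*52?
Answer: 22393/6192 ≈ 3.6164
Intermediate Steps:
L = -131 (L = -79 - 52 = -131)
t(O) = O²
o(Y) = Y + 1/(2*Y)
(o(t(6)) + 275)/(((33 + 148) + 36) + L) = ((6² + 1/(2*(6²))) + 275)/(((33 + 148) + 36) - 131) = ((36 + (½)/36) + 275)/((181 + 36) - 131) = ((36 + (½)*(1/36)) + 275)/(217 - 131) = ((36 + 1/72) + 275)/86 = (2593/72 + 275)*(1/86) = (22393/72)*(1/86) = 22393/6192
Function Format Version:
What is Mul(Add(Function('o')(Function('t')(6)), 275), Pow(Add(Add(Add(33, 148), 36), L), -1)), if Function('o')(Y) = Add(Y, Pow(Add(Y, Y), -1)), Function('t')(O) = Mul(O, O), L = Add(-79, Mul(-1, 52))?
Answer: Rational(22393, 6192) ≈ 3.6164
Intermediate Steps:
L = -131 (L = Add(-79, -52) = -131)
Function('t')(O) = Pow(O, 2)
Function('o')(Y) = Add(Y, Mul(Rational(1, 2), Pow(Y, -1))) (Function('o')(Y) = Add(Y, Pow(Mul(2, Y), -1)) = Add(Y, Mul(Rational(1, 2), Pow(Y, -1))))
Mul(Add(Function('o')(Function('t')(6)), 275), Pow(Add(Add(Add(33, 148), 36), L), -1)) = Mul(Add(Add(Pow(6, 2), Mul(Rational(1, 2), Pow(Pow(6, 2), -1))), 275), Pow(Add(Add(Add(33, 148), 36), -131), -1)) = Mul(Add(Add(36, Mul(Rational(1, 2), Pow(36, -1))), 275), Pow(Add(Add(181, 36), -131), -1)) = Mul(Add(Add(36, Mul(Rational(1, 2), Rational(1, 36))), 275), Pow(Add(217, -131), -1)) = Mul(Add(Add(36, Rational(1, 72)), 275), Pow(86, -1)) = Mul(Add(Rational(2593, 72), 275), Rational(1, 86)) = Mul(Rational(22393, 72), Rational(1, 86)) = Rational(22393, 6192)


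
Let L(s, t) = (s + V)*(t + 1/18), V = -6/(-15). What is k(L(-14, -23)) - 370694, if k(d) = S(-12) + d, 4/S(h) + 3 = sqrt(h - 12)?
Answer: -183339248/495 - 8*I*sqrt(6)/33 ≈ -3.7038e+5 - 0.59382*I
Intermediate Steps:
V = 2/5 (V = -6*(-1/15) = 2/5 ≈ 0.40000)
S(h) = 4/(-3 + sqrt(-12 + h)) (S(h) = 4/(-3 + sqrt(h - 12)) = 4/(-3 + sqrt(-12 + h)))
L(s, t) = (1/18 + t)*(2/5 + s) (L(s, t) = (s + 2/5)*(t + 1/18) = (2/5 + s)*(t + 1/18) = (2/5 + s)*(1/18 + t) = (1/18 + t)*(2/5 + s))
k(d) = d + 4/(-3 + 2*I*sqrt(6)) (k(d) = 4/(-3 + sqrt(-12 - 12)) + d = 4/(-3 + sqrt(-24)) + d = 4/(-3 + 2*I*sqrt(6)) + d = d + 4/(-3 + 2*I*sqrt(6)))
k(L(-14, -23)) - 370694 = (-4/11 + (1/45 + (1/18)*(-14) + (2/5)*(-23) - 14*(-23)) - 8*I*sqrt(6)/33) - 370694 = (-4/11 + (1/45 - 7/9 - 46/5 + 322) - 8*I*sqrt(6)/33) - 370694 = (-4/11 + 14042/45 - 8*I*sqrt(6)/33) - 370694 = (154282/495 - 8*I*sqrt(6)/33) - 370694 = -183339248/495 - 8*I*sqrt(6)/33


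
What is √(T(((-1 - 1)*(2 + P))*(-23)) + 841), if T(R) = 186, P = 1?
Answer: √1027 ≈ 32.047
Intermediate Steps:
√(T(((-1 - 1)*(2 + P))*(-23)) + 841) = √(186 + 841) = √1027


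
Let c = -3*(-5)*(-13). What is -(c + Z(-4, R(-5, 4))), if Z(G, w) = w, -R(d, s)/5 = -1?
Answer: 190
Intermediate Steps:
R(d, s) = 5 (R(d, s) = -5*(-1) = 5)
c = -195 (c = 15*(-13) = -195)
-(c + Z(-4, R(-5, 4))) = -(-195 + 5) = -1*(-190) = 190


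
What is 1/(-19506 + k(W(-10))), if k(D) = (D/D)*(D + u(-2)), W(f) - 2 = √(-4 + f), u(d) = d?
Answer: -9753/190242025 - I*√14/380484050 ≈ -5.1266e-5 - 9.8339e-9*I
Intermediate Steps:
W(f) = 2 + √(-4 + f)
k(D) = -2 + D (k(D) = (D/D)*(D - 2) = 1*(-2 + D) = -2 + D)
1/(-19506 + k(W(-10))) = 1/(-19506 + (-2 + (2 + √(-4 - 10)))) = 1/(-19506 + (-2 + (2 + √(-14)))) = 1/(-19506 + (-2 + (2 + I*√14))) = 1/(-19506 + I*√14)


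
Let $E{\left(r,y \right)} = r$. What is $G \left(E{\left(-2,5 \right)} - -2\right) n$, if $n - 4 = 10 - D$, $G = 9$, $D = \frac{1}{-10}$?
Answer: $0$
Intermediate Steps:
$D = - \frac{1}{10} \approx -0.1$
$n = \frac{141}{10}$ ($n = 4 + \left(10 - - \frac{1}{10}\right) = 4 + \left(10 + \frac{1}{10}\right) = 4 + \frac{101}{10} = \frac{141}{10} \approx 14.1$)
$G \left(E{\left(-2,5 \right)} - -2\right) n = 9 \left(-2 - -2\right) \frac{141}{10} = 9 \left(-2 + 2\right) \frac{141}{10} = 9 \cdot 0 \cdot \frac{141}{10} = 0 \cdot \frac{141}{10} = 0$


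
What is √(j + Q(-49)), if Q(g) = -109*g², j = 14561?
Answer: 2*I*√61787 ≈ 497.14*I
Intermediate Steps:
√(j + Q(-49)) = √(14561 - 109*(-49)²) = √(14561 - 109*2401) = √(14561 - 261709) = √(-247148) = 2*I*√61787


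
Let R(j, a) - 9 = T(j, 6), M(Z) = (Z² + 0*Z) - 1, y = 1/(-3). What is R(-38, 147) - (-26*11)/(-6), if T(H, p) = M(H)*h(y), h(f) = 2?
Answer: 8542/3 ≈ 2847.3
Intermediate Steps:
y = -⅓ ≈ -0.33333
M(Z) = -1 + Z² (M(Z) = (Z² + 0) - 1 = Z² - 1 = -1 + Z²)
T(H, p) = -2 + 2*H² (T(H, p) = (-1 + H²)*2 = -2 + 2*H²)
R(j, a) = 7 + 2*j² (R(j, a) = 9 + (-2 + 2*j²) = 7 + 2*j²)
R(-38, 147) - (-26*11)/(-6) = (7 + 2*(-38)²) - (-26*11)/(-6) = (7 + 2*1444) - (-286)*(-1)/6 = (7 + 2888) - 1*143/3 = 2895 - 143/3 = 8542/3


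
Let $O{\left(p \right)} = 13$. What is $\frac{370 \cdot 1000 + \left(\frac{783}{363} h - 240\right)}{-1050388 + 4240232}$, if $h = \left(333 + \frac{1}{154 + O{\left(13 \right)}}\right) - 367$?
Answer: $\frac{7470258623}{64457177708} \approx 0.11589$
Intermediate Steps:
$h = - \frac{5677}{167}$ ($h = \left(333 + \frac{1}{154 + 13}\right) - 367 = \left(333 + \frac{1}{167}\right) - 367 = \frac{55612}{167} - 367 = - \frac{5677}{167} \approx -33.994$)
$\frac{370 \cdot 1000 + \left(\frac{783}{363} h - 240\right)}{-1050388 + 4240232} = \frac{370 \cdot 1000 - \left(240 - \frac{783}{363} \left(- \frac{5677}{167}\right)\right)}{-1050388 + 4240232} = \frac{370000 - \left(240 - 783 \cdot \frac{1}{363} \left(- \frac{5677}{167}\right)\right)}{3189844} = \left(370000 + \left(\frac{261}{121} \left(- \frac{5677}{167}\right) - 240\right)\right) \frac{1}{3189844} = \left(370000 - \frac{6331377}{20207}\right) \frac{1}{3189844} = \frac{7470258623}{20207} \cdot \frac{1}{3189844} = \frac{7470258623}{64457177708}$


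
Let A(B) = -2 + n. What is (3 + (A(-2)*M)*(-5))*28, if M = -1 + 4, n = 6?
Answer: -1596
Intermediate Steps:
M = 3
A(B) = 4 (A(B) = -2 + 6 = 4)
(3 + (A(-2)*M)*(-5))*28 = (3 + (4*3)*(-5))*28 = (3 + 12*(-5))*28 = (3 - 60)*28 = -57*28 = -1596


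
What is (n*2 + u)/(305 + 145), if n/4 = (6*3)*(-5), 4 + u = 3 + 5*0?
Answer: -721/450 ≈ -1.6022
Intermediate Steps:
u = -1 (u = -4 + (3 + 5*0) = -4 + (3 + 0) = -4 + 3 = -1)
n = -360 (n = 4*((6*3)*(-5)) = 4*(18*(-5)) = 4*(-90) = -360)
(n*2 + u)/(305 + 145) = (-360*2 - 1)/(305 + 145) = (-720 - 1)/450 = (1/450)*(-721) = -721/450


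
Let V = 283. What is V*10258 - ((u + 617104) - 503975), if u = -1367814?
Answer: 4157699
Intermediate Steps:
V*10258 - ((u + 617104) - 503975) = 283*10258 - ((-1367814 + 617104) - 503975) = 2903014 - (-750710 - 503975) = 2903014 - 1*(-1254685) = 2903014 + 1254685 = 4157699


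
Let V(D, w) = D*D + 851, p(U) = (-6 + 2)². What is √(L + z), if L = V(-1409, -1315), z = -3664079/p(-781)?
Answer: √28114033/4 ≈ 1325.6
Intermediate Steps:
p(U) = 16 (p(U) = (-4)² = 16)
V(D, w) = 851 + D² (V(D, w) = D² + 851 = 851 + D²)
z = -3664079/16 ≈ -2.2901e+5
L = 1986132 (L = 851 + (-1409)² = 851 + 1985281 = 1986132)
√(L + z) = √(1986132 - 3664079/16) = √(28114033/16) = √28114033/4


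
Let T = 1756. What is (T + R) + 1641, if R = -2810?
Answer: 587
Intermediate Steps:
(T + R) + 1641 = (1756 - 2810) + 1641 = -1054 + 1641 = 587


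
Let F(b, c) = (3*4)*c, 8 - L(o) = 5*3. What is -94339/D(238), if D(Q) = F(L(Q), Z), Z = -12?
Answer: 94339/144 ≈ 655.13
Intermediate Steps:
L(o) = -7 (L(o) = 8 - 5*3 = 8 - 1*15 = 8 - 15 = -7)
F(b, c) = 12*c
D(Q) = -144 (D(Q) = 12*(-12) = -144)
-94339/D(238) = -94339/(-144) = -94339*(-1/144) = 94339/144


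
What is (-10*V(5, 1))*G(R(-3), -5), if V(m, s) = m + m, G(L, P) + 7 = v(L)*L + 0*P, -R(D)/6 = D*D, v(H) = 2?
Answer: 11500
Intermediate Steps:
R(D) = -6*D² (R(D) = -6*D*D = -6*D²)
G(L, P) = -7 + 2*L (G(L, P) = -7 + (2*L + 0*P) = -7 + (2*L + 0) = -7 + 2*L)
V(m, s) = 2*m
(-10*V(5, 1))*G(R(-3), -5) = (-20*5)*(-7 + 2*(-6*(-3)²)) = (-10*10)*(-7 + 2*(-6*9)) = -100*(-7 + 2*(-54)) = -100*(-7 - 108) = -100*(-115) = 11500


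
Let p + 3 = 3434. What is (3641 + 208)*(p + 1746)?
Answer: 19926273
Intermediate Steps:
p = 3431 (p = -3 + 3434 = 3431)
(3641 + 208)*(p + 1746) = (3641 + 208)*(3431 + 1746) = 3849*5177 = 19926273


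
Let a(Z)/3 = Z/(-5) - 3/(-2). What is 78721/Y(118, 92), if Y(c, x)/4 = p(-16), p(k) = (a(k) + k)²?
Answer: 1968025/361 ≈ 5451.6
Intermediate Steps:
a(Z) = 9/2 - 3*Z/5 (a(Z) = 3*(Z/(-5) - 3/(-2)) = 3*(Z*(-⅕) - 3*(-½)) = 3*(-Z/5 + 3/2) = 3*(3/2 - Z/5) = 9/2 - 3*Z/5)
p(k) = (9/2 + 2*k/5)² (p(k) = ((9/2 - 3*k/5) + k)² = (9/2 + 2*k/5)²)
Y(c, x) = 361/25 (Y(c, x) = 4*((45 + 4*(-16))²/100) = 4*((45 - 64)²/100) = 4*((1/100)*(-19)²) = 4*((1/100)*361) = 4*(361/100) = 361/25)
78721/Y(118, 92) = 78721/(361/25) = 78721*(25/361) = 1968025/361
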